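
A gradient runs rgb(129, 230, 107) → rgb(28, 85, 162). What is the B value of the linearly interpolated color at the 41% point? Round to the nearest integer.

B = 107 + 0.41 × (162 − 107) = 129.55 → 130

130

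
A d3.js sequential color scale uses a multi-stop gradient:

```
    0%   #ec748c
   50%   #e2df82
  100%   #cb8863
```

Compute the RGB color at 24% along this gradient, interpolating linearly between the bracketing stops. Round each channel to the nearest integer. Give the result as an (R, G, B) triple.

(231, 167, 135)

24% lies between the 0% and 50% stops, so the local fraction is t = (24 − 0)/(50 − 0) = 24/50 ≈ 0.48.
#ec748c → (236, 116, 140); #e2df82 → (226, 223, 130).
R = 236 + 0.48 × (226 − 236) = 231.2 → 231
G = 116 + 0.48 × (223 − 116) = 167.36 → 167
B = 140 + 0.48 × (130 − 140) = 135.2 → 135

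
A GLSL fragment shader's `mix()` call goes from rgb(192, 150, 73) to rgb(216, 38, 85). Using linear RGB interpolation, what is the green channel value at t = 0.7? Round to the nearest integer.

72

G = 150 + 0.7 × (38 − 150) = 71.6 → 72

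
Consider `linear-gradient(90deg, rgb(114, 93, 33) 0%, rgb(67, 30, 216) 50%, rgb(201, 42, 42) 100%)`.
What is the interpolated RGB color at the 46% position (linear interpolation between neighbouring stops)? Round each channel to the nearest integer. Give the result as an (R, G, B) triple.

46% lies between the 0% and 50% stops, so the local fraction is t = (46 − 0)/(50 − 0) = 46/50 ≈ 0.92.
R = 114 + 0.92 × (67 − 114) = 70.76 → 71
G = 93 + 0.92 × (30 − 93) = 35.04 → 35
B = 33 + 0.92 × (216 − 33) = 201.36 → 201

(71, 35, 201)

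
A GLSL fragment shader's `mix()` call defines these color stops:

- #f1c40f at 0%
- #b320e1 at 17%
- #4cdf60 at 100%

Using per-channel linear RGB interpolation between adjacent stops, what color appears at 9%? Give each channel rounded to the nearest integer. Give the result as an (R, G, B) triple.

9% lies between the 0% and 17% stops, so the local fraction is t = (9 − 0)/(17 − 0) = 9/17 ≈ 0.5294.
#f1c40f → (241, 196, 15); #b320e1 → (179, 32, 225).
R = 241 + 0.5294 × (179 − 241) = 208.177 → 208
G = 196 + 0.5294 × (32 − 196) = 109.178 → 109
B = 15 + 0.5294 × (225 − 15) = 126.174 → 126

(208, 109, 126)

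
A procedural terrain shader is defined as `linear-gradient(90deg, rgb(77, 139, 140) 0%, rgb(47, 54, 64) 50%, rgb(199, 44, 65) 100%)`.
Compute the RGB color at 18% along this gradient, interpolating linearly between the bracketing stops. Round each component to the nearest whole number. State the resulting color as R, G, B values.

18% lies between the 0% and 50% stops, so the local fraction is t = (18 − 0)/(50 − 0) = 18/50 ≈ 0.36.
R = 77 + 0.36 × (47 − 77) = 66.2 → 66
G = 139 + 0.36 × (54 − 139) = 108.4 → 108
B = 140 + 0.36 × (64 − 140) = 112.64 → 113

(66, 108, 113)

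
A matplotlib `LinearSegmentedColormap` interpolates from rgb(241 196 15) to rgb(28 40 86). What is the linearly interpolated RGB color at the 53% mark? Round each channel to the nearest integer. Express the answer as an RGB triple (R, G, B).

53% corresponds to t = 0.53.
R = 241 + 0.53 × (28 − 241) = 241 + 0.53 × -213 = 128.11 → 128
G = 196 + 0.53 × (40 − 196) = 196 + 0.53 × -156 = 113.32 → 113
B = 15 + 0.53 × (86 − 15) = 15 + 0.53 × 71 = 52.63 → 53

(128, 113, 53)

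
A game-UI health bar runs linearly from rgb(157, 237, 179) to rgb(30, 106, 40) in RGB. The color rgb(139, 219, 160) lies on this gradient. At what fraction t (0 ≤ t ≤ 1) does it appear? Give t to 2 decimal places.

Invert the lerp on the B channel (largest span, 139): t = (160 − 179) / (40 − 179) = -19/-139 = 0.13669.
Check on R: (139 − 157)/(30 − 157) = 0.1417 ✓

0.14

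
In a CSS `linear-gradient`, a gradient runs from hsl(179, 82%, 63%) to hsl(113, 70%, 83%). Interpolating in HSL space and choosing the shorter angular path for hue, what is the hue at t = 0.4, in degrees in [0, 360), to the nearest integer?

153

Hue arc: Δh = 113 − 179 = -66° (|Δh| ≤ 180, already the shorter path).
H = 179 + 0.4 × (-66) = 152.6 → 153°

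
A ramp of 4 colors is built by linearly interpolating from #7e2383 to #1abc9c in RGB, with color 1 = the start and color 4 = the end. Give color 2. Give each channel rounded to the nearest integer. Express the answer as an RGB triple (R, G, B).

With 4 swatches and endpoints inclusive, swatch 2 sits at t = (2 − 1)/(4 − 1) = 1/3 ≈ 0.3333.
#7e2383 → (126, 35, 131); #1abc9c → (26, 188, 156).
R = 126 + 0.3333 × (26 − 126) = 92.67 → 93
G = 35 + 0.3333 × (188 − 35) = 85.995 → 86
B = 131 + 0.3333 × (156 − 131) = 139.333 → 139

(93, 86, 139)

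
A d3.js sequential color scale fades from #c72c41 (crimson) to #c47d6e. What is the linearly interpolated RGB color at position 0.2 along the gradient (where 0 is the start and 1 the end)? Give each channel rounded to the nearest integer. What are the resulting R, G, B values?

#c72c41 → (199, 44, 65); #c47d6e → (196, 125, 110).
R = 199 + 0.2 × (196 − 199) = 199 + 0.2 × -3 = 198.4 → 198
G = 44 + 0.2 × (125 − 44) = 44 + 0.2 × 81 = 60.2 → 60
B = 65 + 0.2 × (110 − 65) = 65 + 0.2 × 45 = 74 → 74

(198, 60, 74)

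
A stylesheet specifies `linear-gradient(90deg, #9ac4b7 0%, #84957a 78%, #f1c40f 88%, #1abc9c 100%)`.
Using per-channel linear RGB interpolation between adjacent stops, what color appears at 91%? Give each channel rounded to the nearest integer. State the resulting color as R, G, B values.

91% lies between the 88% and 100% stops, so the local fraction is t = (91 − 88)/(100 − 88) = 3/12 ≈ 0.25.
#f1c40f → (241, 196, 15); #1abc9c → (26, 188, 156).
R = 241 + 0.25 × (26 − 241) = 187.25 → 187
G = 196 + 0.25 × (188 − 196) = 194 → 194
B = 15 + 0.25 × (156 − 15) = 50.25 → 50

(187, 194, 50)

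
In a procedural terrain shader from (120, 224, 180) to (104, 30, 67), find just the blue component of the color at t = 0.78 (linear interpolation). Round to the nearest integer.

B = 180 + 0.78 × (67 − 180) = 91.86 → 92

92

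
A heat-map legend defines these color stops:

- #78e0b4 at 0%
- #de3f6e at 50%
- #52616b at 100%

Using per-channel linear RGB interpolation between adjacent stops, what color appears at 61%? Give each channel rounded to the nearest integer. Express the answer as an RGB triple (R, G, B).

61% lies between the 50% and 100% stops, so the local fraction is t = (61 − 50)/(100 − 50) = 11/50 ≈ 0.22.
#de3f6e → (222, 63, 110); #52616b → (82, 97, 107).
R = 222 + 0.22 × (82 − 222) = 191.2 → 191
G = 63 + 0.22 × (97 − 63) = 70.48 → 70
B = 110 + 0.22 × (107 − 110) = 109.34 → 109

(191, 70, 109)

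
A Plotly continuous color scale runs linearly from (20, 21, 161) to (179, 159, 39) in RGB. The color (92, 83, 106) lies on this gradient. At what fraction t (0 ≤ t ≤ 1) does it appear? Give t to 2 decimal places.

Invert the lerp on the R channel (largest span, 159): t = (92 − 20) / (179 − 20) = 72/159 = 0.45283.
Check on G: (83 − 21)/(159 − 21) = 0.4493 ✓

0.45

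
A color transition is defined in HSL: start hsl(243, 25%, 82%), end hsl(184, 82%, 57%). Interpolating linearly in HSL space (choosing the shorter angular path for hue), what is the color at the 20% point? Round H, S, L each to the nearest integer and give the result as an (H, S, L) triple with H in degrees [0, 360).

(231, 36, 77)

Hue arc: Δh = 184 − 243 = -59° (|Δh| ≤ 180, already the shorter path).
H = 243 + 0.2 × (-59) = 231.2 → 231°
S = 25 + 0.2 × (82 − 25) = 36.4 → 36%
L = 82 + 0.2 × (57 − 82) = 77 → 77%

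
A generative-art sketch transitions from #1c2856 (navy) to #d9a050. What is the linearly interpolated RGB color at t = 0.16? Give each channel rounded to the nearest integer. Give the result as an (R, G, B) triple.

#1c2856 → (28, 40, 86); #d9a050 → (217, 160, 80).
R = 28 + 0.16 × (217 − 28) = 28 + 0.16 × 189 = 58.24 → 58
G = 40 + 0.16 × (160 − 40) = 40 + 0.16 × 120 = 59.2 → 59
B = 86 + 0.16 × (80 − 86) = 86 + 0.16 × -6 = 85.04 → 85

(58, 59, 85)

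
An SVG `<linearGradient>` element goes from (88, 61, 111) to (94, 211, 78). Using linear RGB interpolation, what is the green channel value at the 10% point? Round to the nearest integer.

76

G = 61 + 0.1 × (211 − 61) = 76 → 76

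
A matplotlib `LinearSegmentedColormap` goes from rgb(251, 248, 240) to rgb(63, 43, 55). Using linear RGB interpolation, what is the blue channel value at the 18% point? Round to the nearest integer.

207

B = 240 + 0.18 × (55 − 240) = 206.7 → 207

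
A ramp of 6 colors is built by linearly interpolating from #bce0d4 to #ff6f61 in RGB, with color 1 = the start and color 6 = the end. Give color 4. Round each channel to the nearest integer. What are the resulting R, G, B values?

With 6 swatches and endpoints inclusive, swatch 4 sits at t = (4 − 1)/(6 − 1) = 3/5 ≈ 0.6.
#bce0d4 → (188, 224, 212); #ff6f61 → (255, 111, 97).
R = 188 + 0.6 × (255 − 188) = 228.2 → 228
G = 224 + 0.6 × (111 − 224) = 156.2 → 156
B = 212 + 0.6 × (97 − 212) = 143 → 143

(228, 156, 143)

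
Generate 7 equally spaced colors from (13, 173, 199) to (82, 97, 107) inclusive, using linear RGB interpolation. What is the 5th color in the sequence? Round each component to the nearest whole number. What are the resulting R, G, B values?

(59, 122, 138)

With 7 swatches and endpoints inclusive, swatch 5 sits at t = (5 − 1)/(7 − 1) = 4/6 ≈ 0.6667.
R = 13 + 0.6667 × (82 − 13) = 59.002 → 59
G = 173 + 0.6667 × (97 − 173) = 122.331 → 122
B = 199 + 0.6667 × (107 − 199) = 137.664 → 138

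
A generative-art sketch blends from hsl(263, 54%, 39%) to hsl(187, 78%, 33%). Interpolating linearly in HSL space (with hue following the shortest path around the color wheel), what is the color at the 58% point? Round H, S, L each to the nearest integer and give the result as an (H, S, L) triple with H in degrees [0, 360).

(219, 68, 36)

Hue arc: Δh = 187 − 263 = -76° (|Δh| ≤ 180, already the shorter path).
H = 263 + 0.58 × (-76) = 218.92 → 219°
S = 54 + 0.58 × (78 − 54) = 67.92 → 68%
L = 39 + 0.58 × (33 − 39) = 35.52 → 36%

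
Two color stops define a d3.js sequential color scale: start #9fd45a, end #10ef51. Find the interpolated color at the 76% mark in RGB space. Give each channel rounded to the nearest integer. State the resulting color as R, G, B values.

(50, 233, 83)

#9fd45a → (159, 212, 90); #10ef51 → (16, 239, 81).
76% corresponds to t = 0.76.
R = 159 + 0.76 × (16 − 159) = 159 + 0.76 × -143 = 50.32 → 50
G = 212 + 0.76 × (239 − 212) = 212 + 0.76 × 27 = 232.52 → 233
B = 90 + 0.76 × (81 − 90) = 90 + 0.76 × -9 = 83.16 → 83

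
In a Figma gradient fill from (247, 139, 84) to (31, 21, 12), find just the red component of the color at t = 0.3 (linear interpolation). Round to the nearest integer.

182

R = 247 + 0.3 × (31 − 247) = 182.2 → 182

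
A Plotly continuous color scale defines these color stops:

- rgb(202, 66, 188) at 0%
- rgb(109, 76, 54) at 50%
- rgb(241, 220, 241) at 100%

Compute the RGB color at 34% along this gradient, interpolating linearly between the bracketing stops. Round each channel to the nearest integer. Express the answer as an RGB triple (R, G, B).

(139, 73, 97)

34% lies between the 0% and 50% stops, so the local fraction is t = (34 − 0)/(50 − 0) = 34/50 ≈ 0.68.
R = 202 + 0.68 × (109 − 202) = 138.76 → 139
G = 66 + 0.68 × (76 − 66) = 72.8 → 73
B = 188 + 0.68 × (54 − 188) = 96.88 → 97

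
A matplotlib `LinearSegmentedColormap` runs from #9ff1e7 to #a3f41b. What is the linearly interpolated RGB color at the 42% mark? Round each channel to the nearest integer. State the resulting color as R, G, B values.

(161, 242, 145)

#9ff1e7 → (159, 241, 231); #a3f41b → (163, 244, 27).
42% corresponds to t = 0.42.
R = 159 + 0.42 × (163 − 159) = 159 + 0.42 × 4 = 160.68 → 161
G = 241 + 0.42 × (244 − 241) = 241 + 0.42 × 3 = 242.26 → 242
B = 231 + 0.42 × (27 − 231) = 231 + 0.42 × -204 = 145.32 → 145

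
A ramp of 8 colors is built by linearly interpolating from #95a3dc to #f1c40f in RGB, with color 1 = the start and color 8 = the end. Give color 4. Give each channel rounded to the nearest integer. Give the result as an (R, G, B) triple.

(188, 177, 132)

With 8 swatches and endpoints inclusive, swatch 4 sits at t = (4 − 1)/(8 − 1) = 3/7 ≈ 0.4286.
#95a3dc → (149, 163, 220); #f1c40f → (241, 196, 15).
R = 149 + 0.4286 × (241 − 149) = 188.431 → 188
G = 163 + 0.4286 × (196 − 163) = 177.144 → 177
B = 220 + 0.4286 × (15 − 220) = 132.137 → 132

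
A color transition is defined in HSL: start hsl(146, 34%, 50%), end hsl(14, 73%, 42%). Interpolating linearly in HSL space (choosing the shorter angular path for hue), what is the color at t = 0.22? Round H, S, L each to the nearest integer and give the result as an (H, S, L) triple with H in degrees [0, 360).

Hue arc: Δh = 14 − 146 = -132° (|Δh| ≤ 180, already the shorter path).
H = 146 + 0.22 × (-132) = 116.96 → 117°
S = 34 + 0.22 × (73 − 34) = 42.58 → 43%
L = 50 + 0.22 × (42 − 50) = 48.24 → 48%

(117, 43, 48)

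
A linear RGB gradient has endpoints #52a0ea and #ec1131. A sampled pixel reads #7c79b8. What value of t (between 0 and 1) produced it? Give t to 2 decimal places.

0.27

Invert the lerp on the B channel (largest span, 185): t = (184 − 234) / (49 − 234) = -50/-185 = 0.27027.
Check on R: (124 − 82)/(236 − 82) = 0.2727 ✓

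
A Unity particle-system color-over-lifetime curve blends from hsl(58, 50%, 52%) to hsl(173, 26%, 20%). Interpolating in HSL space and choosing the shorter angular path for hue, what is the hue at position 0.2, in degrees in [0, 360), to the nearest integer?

Hue arc: Δh = 173 − 58 = 115° (|Δh| ≤ 180, already the shorter path).
H = 58 + 0.2 × (115) = 81 → 81°

81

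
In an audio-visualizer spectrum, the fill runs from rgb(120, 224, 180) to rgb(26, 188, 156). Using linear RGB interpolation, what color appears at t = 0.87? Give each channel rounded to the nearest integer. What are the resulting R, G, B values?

(38, 193, 159)

R = 120 + 0.87 × (26 − 120) = 120 + 0.87 × -94 = 38.22 → 38
G = 224 + 0.87 × (188 − 224) = 224 + 0.87 × -36 = 192.68 → 193
B = 180 + 0.87 × (156 − 180) = 180 + 0.87 × -24 = 159.12 → 159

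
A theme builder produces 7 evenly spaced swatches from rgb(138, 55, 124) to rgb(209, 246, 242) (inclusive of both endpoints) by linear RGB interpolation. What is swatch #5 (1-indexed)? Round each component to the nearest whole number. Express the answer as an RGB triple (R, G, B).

With 7 swatches and endpoints inclusive, swatch 5 sits at t = (5 − 1)/(7 − 1) = 4/6 ≈ 0.6667.
R = 138 + 0.6667 × (209 − 138) = 185.336 → 185
G = 55 + 0.6667 × (246 − 55) = 182.34 → 182
B = 124 + 0.6667 × (242 − 124) = 202.671 → 203

(185, 182, 203)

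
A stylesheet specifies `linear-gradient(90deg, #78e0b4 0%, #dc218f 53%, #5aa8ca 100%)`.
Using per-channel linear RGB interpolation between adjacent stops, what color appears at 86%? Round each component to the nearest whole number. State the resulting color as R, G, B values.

(129, 128, 184)

86% lies between the 53% and 100% stops, so the local fraction is t = (86 − 53)/(100 − 53) = 33/47 ≈ 0.7021.
#dc218f → (220, 33, 143); #5aa8ca → (90, 168, 202).
R = 220 + 0.7021 × (90 − 220) = 128.727 → 129
G = 33 + 0.7021 × (168 − 33) = 127.783 → 128
B = 143 + 0.7021 × (202 − 143) = 184.424 → 184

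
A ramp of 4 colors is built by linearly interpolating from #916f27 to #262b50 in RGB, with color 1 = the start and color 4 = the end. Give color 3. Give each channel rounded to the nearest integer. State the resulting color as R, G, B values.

With 4 swatches and endpoints inclusive, swatch 3 sits at t = (3 − 1)/(4 − 1) = 2/3 ≈ 0.6667.
#916f27 → (145, 111, 39); #262b50 → (38, 43, 80).
R = 145 + 0.6667 × (38 − 145) = 73.663 → 74
G = 111 + 0.6667 × (43 − 111) = 65.664 → 66
B = 39 + 0.6667 × (80 − 39) = 66.335 → 66

(74, 66, 66)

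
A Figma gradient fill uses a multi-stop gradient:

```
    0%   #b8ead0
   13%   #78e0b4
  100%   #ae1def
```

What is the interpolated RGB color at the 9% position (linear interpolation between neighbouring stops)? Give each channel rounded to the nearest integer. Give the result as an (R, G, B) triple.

9% lies between the 0% and 13% stops, so the local fraction is t = (9 − 0)/(13 − 0) = 9/13 ≈ 0.6923.
#b8ead0 → (184, 234, 208); #78e0b4 → (120, 224, 180).
R = 184 + 0.6923 × (120 − 184) = 139.693 → 140
G = 234 + 0.6923 × (224 − 234) = 227.077 → 227
B = 208 + 0.6923 × (180 − 208) = 188.616 → 189

(140, 227, 189)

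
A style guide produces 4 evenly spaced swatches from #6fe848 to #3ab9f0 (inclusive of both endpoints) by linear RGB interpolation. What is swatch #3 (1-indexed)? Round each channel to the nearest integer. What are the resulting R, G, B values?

(76, 201, 184)

With 4 swatches and endpoints inclusive, swatch 3 sits at t = (3 − 1)/(4 − 1) = 2/3 ≈ 0.6667.
#6fe848 → (111, 232, 72); #3ab9f0 → (58, 185, 240).
R = 111 + 0.6667 × (58 − 111) = 75.665 → 76
G = 232 + 0.6667 × (185 − 232) = 200.665 → 201
B = 72 + 0.6667 × (240 − 72) = 184.006 → 184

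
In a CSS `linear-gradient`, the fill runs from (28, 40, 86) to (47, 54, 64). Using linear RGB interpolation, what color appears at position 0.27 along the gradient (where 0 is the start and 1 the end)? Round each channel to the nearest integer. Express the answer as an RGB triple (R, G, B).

(33, 44, 80)

R = 28 + 0.27 × (47 − 28) = 28 + 0.27 × 19 = 33.13 → 33
G = 40 + 0.27 × (54 − 40) = 40 + 0.27 × 14 = 43.78 → 44
B = 86 + 0.27 × (64 − 86) = 86 + 0.27 × -22 = 80.06 → 80
So the blended color is (33, 44, 80), about #212c50.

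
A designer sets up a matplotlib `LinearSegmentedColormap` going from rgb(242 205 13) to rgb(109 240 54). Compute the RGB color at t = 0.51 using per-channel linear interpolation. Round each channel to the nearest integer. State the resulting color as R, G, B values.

R = 242 + 0.51 × (109 − 242) = 242 + 0.51 × -133 = 174.17 → 174
G = 205 + 0.51 × (240 − 205) = 205 + 0.51 × 35 = 222.85 → 223
B = 13 + 0.51 × (54 − 13) = 13 + 0.51 × 41 = 33.91 → 34

(174, 223, 34)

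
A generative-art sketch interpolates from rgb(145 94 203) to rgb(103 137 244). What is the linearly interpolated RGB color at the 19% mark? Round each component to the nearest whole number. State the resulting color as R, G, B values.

19% corresponds to t = 0.19.
R = 145 + 0.19 × (103 − 145) = 145 + 0.19 × -42 = 137.02 → 137
G = 94 + 0.19 × (137 − 94) = 94 + 0.19 × 43 = 102.17 → 102
B = 203 + 0.19 × (244 − 203) = 203 + 0.19 × 41 = 210.79 → 211
So the blended color is (137, 102, 211), about #8966d3.

(137, 102, 211)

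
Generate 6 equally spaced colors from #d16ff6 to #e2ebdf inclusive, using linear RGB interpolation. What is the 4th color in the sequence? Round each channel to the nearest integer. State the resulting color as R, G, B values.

(219, 185, 232)

With 6 swatches and endpoints inclusive, swatch 4 sits at t = (4 − 1)/(6 − 1) = 3/5 ≈ 0.6.
#d16ff6 → (209, 111, 246); #e2ebdf → (226, 235, 223).
R = 209 + 0.6 × (226 − 209) = 219.2 → 219
G = 111 + 0.6 × (235 − 111) = 185.4 → 185
B = 246 + 0.6 × (223 − 246) = 232.2 → 232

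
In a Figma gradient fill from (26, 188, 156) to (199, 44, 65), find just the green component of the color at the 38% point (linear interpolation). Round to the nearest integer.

133

G = 188 + 0.38 × (44 − 188) = 133.28 → 133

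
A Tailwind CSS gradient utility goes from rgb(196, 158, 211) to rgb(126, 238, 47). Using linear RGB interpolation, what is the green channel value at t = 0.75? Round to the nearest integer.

G = 158 + 0.75 × (238 − 158) = 218 → 218

218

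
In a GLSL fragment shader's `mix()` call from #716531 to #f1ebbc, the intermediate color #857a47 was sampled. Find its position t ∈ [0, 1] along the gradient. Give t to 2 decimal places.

Invert the lerp on the B channel (largest span, 139): t = (71 − 49) / (188 − 49) = 22/139 = 0.15827.
Check on R: (133 − 113)/(241 − 113) = 0.1562 ✓

0.16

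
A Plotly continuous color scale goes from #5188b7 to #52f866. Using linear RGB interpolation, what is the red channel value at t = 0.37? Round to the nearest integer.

81

R₁ = 81 (from #5188b7), R₂ = 82 (from #52f866).
R = 81 + 0.37 × (82 − 81) = 81.37 → 81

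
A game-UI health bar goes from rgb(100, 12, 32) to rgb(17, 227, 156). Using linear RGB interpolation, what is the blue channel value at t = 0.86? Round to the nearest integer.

B = 32 + 0.86 × (156 − 32) = 138.64 → 139

139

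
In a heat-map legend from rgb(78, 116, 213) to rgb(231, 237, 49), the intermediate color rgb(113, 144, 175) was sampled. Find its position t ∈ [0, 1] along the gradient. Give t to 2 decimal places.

Invert the lerp on the B channel (largest span, 164): t = (175 − 213) / (49 − 213) = -38/-164 = 0.23171.
Check on R: (113 − 78)/(231 − 78) = 0.2288 ✓

0.23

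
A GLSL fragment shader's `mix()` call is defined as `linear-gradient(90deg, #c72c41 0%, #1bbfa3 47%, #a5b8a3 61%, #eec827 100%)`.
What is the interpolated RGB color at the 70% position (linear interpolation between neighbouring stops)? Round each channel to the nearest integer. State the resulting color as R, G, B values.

70% lies between the 61% and 100% stops, so the local fraction is t = (70 − 61)/(100 − 61) = 9/39 ≈ 0.2308.
#a5b8a3 → (165, 184, 163); #eec827 → (238, 200, 39).
R = 165 + 0.2308 × (238 − 165) = 181.848 → 182
G = 184 + 0.2308 × (200 − 184) = 187.693 → 188
B = 163 + 0.2308 × (39 − 163) = 134.381 → 134

(182, 188, 134)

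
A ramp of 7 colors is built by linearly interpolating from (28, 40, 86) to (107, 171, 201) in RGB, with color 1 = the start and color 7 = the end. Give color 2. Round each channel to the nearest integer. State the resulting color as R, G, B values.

With 7 swatches and endpoints inclusive, swatch 2 sits at t = (2 − 1)/(7 − 1) = 1/6 ≈ 0.1667.
R = 28 + 0.1667 × (107 − 28) = 41.169 → 41
G = 40 + 0.1667 × (171 − 40) = 61.838 → 62
B = 86 + 0.1667 × (201 − 86) = 105.171 → 105

(41, 62, 105)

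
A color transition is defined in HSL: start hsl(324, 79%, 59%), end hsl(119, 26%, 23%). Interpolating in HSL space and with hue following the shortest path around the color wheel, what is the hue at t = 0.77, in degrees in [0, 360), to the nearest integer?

83

Hue: 119 − 324 = -205°, but |-205| > 180 so the shorter arc goes the other way: Δh = -205 + 360 = 155°.
H = 324 + 0.77 × (155) = 443.35 → 443 → 443 mod 360 = 83°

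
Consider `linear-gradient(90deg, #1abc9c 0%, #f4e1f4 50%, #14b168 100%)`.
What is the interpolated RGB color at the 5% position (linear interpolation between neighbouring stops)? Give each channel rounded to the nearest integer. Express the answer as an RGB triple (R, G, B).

5% lies between the 0% and 50% stops, so the local fraction is t = (5 − 0)/(50 − 0) = 5/50 ≈ 0.1.
#1abc9c → (26, 188, 156); #f4e1f4 → (244, 225, 244).
R = 26 + 0.1 × (244 − 26) = 47.8 → 48
G = 188 + 0.1 × (225 − 188) = 191.7 → 192
B = 156 + 0.1 × (244 − 156) = 164.8 → 165

(48, 192, 165)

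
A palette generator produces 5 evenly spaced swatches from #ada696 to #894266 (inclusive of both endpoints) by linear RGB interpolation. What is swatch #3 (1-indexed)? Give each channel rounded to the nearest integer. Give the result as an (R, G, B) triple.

(155, 116, 126)

With 5 swatches and endpoints inclusive, swatch 3 sits at t = (3 − 1)/(5 − 1) = 2/4 ≈ 0.5.
#ada696 → (173, 166, 150); #894266 → (137, 66, 102).
R = 173 + 0.5 × (137 − 173) = 155 → 155
G = 166 + 0.5 × (66 − 166) = 116 → 116
B = 150 + 0.5 × (102 − 150) = 126 → 126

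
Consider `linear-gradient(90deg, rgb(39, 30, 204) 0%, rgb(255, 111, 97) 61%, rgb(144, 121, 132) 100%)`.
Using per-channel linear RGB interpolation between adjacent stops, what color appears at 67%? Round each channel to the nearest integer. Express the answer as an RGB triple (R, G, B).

(238, 113, 102)

67% lies between the 61% and 100% stops, so the local fraction is t = (67 − 61)/(100 − 61) = 6/39 ≈ 0.1538.
R = 255 + 0.1538 × (144 − 255) = 237.928 → 238
G = 111 + 0.1538 × (121 − 111) = 112.538 → 113
B = 97 + 0.1538 × (132 − 97) = 102.383 → 102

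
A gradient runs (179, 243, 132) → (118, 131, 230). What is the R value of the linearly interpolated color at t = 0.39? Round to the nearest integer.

R = 179 + 0.39 × (118 − 179) = 155.21 → 155

155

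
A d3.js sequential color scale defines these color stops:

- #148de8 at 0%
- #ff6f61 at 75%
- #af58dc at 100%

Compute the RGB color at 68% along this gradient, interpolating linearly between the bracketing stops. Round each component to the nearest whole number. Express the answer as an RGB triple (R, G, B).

68% lies between the 0% and 75% stops, so the local fraction is t = (68 − 0)/(75 − 0) = 68/75 ≈ 0.9067.
#148de8 → (20, 141, 232); #ff6f61 → (255, 111, 97).
R = 20 + 0.9067 × (255 − 20) = 233.075 → 233
G = 141 + 0.9067 × (111 − 141) = 113.799 → 114
B = 232 + 0.9067 × (97 − 232) = 109.596 → 110

(233, 114, 110)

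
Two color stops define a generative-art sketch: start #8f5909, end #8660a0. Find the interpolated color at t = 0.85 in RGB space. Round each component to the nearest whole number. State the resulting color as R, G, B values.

#8f5909 → (143, 89, 9); #8660a0 → (134, 96, 160).
R = 143 + 0.85 × (134 − 143) = 143 + 0.85 × -9 = 135.35 → 135
G = 89 + 0.85 × (96 − 89) = 89 + 0.85 × 7 = 94.95 → 95
B = 9 + 0.85 × (160 − 9) = 9 + 0.85 × 151 = 137.35 → 137

(135, 95, 137)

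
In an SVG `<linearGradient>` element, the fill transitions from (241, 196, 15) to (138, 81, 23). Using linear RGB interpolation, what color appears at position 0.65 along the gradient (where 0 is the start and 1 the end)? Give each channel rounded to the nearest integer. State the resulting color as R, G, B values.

(174, 121, 20)

R = 241 + 0.65 × (138 − 241) = 241 + 0.65 × -103 = 174.05 → 174
G = 196 + 0.65 × (81 − 196) = 196 + 0.65 × -115 = 121.25 → 121
B = 15 + 0.65 × (23 − 15) = 15 + 0.65 × 8 = 20.2 → 20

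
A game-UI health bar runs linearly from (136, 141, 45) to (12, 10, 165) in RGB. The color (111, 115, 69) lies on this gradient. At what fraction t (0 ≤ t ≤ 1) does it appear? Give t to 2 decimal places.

0.20

Invert the lerp on the G channel (largest span, 131): t = (115 − 141) / (10 − 141) = -26/-131 = 0.19847.
Check on R: (111 − 136)/(12 − 136) = 0.2016 ✓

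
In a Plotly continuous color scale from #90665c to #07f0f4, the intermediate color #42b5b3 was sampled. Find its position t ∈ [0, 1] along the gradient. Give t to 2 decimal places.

0.57

Invert the lerp on the B channel (largest span, 152): t = (179 − 92) / (244 − 92) = 87/152 = 0.57237.
Check on R: (66 − 144)/(7 − 144) = 0.5693 ✓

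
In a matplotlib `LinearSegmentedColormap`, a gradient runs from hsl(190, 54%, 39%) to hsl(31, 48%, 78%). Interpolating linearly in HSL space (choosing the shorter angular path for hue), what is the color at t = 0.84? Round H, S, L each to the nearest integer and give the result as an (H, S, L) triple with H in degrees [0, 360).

Hue arc: Δh = 31 − 190 = -159° (|Δh| ≤ 180, already the shorter path).
H = 190 + 0.84 × (-159) = 56.44 → 56°
S = 54 + 0.84 × (48 − 54) = 48.96 → 49%
L = 39 + 0.84 × (78 − 39) = 71.76 → 72%

(56, 49, 72)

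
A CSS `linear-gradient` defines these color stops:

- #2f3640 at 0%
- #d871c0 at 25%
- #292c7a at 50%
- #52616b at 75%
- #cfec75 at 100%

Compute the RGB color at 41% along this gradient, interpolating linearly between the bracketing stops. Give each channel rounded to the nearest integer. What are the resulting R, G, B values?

(104, 69, 147)

41% lies between the 25% and 50% stops, so the local fraction is t = (41 − 25)/(50 − 25) = 16/25 ≈ 0.64.
#d871c0 → (216, 113, 192); #292c7a → (41, 44, 122).
R = 216 + 0.64 × (41 − 216) = 104 → 104
G = 113 + 0.64 × (44 − 113) = 68.84 → 69
B = 192 + 0.64 × (122 − 192) = 147.2 → 147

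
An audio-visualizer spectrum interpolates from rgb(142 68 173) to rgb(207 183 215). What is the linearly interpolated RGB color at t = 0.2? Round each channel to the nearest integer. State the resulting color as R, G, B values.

R = 142 + 0.2 × (207 − 142) = 142 + 0.2 × 65 = 155 → 155
G = 68 + 0.2 × (183 − 68) = 68 + 0.2 × 115 = 91 → 91
B = 173 + 0.2 × (215 − 173) = 173 + 0.2 × 42 = 181.4 → 181

(155, 91, 181)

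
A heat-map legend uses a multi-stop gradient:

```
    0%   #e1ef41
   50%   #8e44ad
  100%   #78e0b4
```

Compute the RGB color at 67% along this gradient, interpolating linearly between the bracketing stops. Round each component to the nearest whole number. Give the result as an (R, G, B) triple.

67% lies between the 50% and 100% stops, so the local fraction is t = (67 − 50)/(100 − 50) = 17/50 ≈ 0.34.
#8e44ad → (142, 68, 173); #78e0b4 → (120, 224, 180).
R = 142 + 0.34 × (120 − 142) = 134.52 → 135
G = 68 + 0.34 × (224 − 68) = 121.04 → 121
B = 173 + 0.34 × (180 − 173) = 175.38 → 175

(135, 121, 175)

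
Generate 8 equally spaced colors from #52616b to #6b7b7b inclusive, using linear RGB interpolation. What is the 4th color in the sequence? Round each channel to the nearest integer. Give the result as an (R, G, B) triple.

(93, 108, 114)

With 8 swatches and endpoints inclusive, swatch 4 sits at t = (4 − 1)/(8 − 1) = 3/7 ≈ 0.4286.
#52616b → (82, 97, 107); #6b7b7b → (107, 123, 123).
R = 82 + 0.4286 × (107 − 82) = 92.715 → 93
G = 97 + 0.4286 × (123 − 97) = 108.144 → 108
B = 107 + 0.4286 × (123 − 107) = 113.858 → 114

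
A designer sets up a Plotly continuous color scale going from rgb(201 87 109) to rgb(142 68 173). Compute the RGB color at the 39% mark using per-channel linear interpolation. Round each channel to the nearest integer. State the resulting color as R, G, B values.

(178, 80, 134)

39% corresponds to t = 0.39.
R = 201 + 0.39 × (142 − 201) = 201 + 0.39 × -59 = 177.99 → 178
G = 87 + 0.39 × (68 − 87) = 87 + 0.39 × -19 = 79.59 → 80
B = 109 + 0.39 × (173 − 109) = 109 + 0.39 × 64 = 133.96 → 134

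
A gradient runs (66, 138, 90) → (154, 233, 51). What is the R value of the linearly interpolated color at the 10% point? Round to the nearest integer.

75

R = 66 + 0.1 × (154 − 66) = 74.8 → 75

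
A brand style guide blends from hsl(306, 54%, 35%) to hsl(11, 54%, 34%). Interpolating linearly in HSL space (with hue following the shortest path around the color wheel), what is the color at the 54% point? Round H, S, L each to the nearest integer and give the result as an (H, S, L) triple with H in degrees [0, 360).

(341, 54, 34)

Hue: 11 − 306 = -295°, but |-295| > 180 so the shorter arc goes the other way: Δh = -295 + 360 = 65°.
H = 306 + 0.54 × (65) = 341.1 → 341°
S = 54 + 0.54 × (54 − 54) = 54 → 54%
L = 35 + 0.54 × (34 − 35) = 34.46 → 34%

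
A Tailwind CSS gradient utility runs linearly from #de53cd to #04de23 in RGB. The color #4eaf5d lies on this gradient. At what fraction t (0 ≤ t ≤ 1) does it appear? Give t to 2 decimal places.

Invert the lerp on the R channel (largest span, 218): t = (78 − 222) / (4 − 222) = -144/-218 = 0.66055.
Check on G: (175 − 83)/(222 − 83) = 0.6619 ✓

0.66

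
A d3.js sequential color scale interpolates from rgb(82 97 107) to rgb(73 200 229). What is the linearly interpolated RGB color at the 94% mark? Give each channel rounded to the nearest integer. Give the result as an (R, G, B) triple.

(74, 194, 222)

94% corresponds to t = 0.94.
R = 82 + 0.94 × (73 − 82) = 82 + 0.94 × -9 = 73.54 → 74
G = 97 + 0.94 × (200 − 97) = 97 + 0.94 × 103 = 193.82 → 194
B = 107 + 0.94 × (229 − 107) = 107 + 0.94 × 122 = 221.68 → 222
So the blended color is (74, 194, 222), about #4ac2de.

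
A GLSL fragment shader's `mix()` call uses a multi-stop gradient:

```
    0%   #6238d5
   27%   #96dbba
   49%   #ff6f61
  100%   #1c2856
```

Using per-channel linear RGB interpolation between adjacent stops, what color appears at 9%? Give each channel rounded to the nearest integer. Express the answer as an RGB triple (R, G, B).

(115, 110, 204)

9% lies between the 0% and 27% stops, so the local fraction is t = (9 − 0)/(27 − 0) = 9/27 ≈ 0.3333.
#6238d5 → (98, 56, 213); #96dbba → (150, 219, 186).
R = 98 + 0.3333 × (150 − 98) = 115.332 → 115
G = 56 + 0.3333 × (219 − 56) = 110.328 → 110
B = 213 + 0.3333 × (186 − 213) = 204.001 → 204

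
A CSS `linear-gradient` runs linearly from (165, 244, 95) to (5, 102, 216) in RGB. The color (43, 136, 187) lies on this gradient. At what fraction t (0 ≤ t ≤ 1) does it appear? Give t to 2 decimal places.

Invert the lerp on the R channel (largest span, 160): t = (43 − 165) / (5 − 165) = -122/-160 = 0.7625.
Check on G: (136 − 244)/(102 − 244) = 0.7606 ✓

0.76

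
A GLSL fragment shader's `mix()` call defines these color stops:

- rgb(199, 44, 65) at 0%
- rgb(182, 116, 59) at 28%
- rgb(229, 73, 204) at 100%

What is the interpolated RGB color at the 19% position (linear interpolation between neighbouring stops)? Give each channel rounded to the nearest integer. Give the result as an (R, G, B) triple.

(187, 93, 61)

19% lies between the 0% and 28% stops, so the local fraction is t = (19 − 0)/(28 − 0) = 19/28 ≈ 0.6786.
R = 199 + 0.6786 × (182 − 199) = 187.464 → 187
G = 44 + 0.6786 × (116 − 44) = 92.859 → 93
B = 65 + 0.6786 × (59 − 65) = 60.928 → 61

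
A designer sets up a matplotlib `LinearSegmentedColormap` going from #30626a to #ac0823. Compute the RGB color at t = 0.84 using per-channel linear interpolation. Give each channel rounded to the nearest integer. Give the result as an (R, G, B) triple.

#30626a → (48, 98, 106); #ac0823 → (172, 8, 35).
R = 48 + 0.84 × (172 − 48) = 48 + 0.84 × 124 = 152.16 → 152
G = 98 + 0.84 × (8 − 98) = 98 + 0.84 × -90 = 22.4 → 22
B = 106 + 0.84 × (35 − 106) = 106 + 0.84 × -71 = 46.36 → 46

(152, 22, 46)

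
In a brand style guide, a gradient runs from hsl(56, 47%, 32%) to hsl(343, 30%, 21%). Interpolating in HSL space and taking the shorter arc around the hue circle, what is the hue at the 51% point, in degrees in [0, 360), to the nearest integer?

Hue: 343 − 56 = 287°, but |287| > 180 so the shorter arc goes the other way: Δh = 287 − 360 = -73°.
H = 56 + 0.51 × (-73) = 18.77 → 19°

19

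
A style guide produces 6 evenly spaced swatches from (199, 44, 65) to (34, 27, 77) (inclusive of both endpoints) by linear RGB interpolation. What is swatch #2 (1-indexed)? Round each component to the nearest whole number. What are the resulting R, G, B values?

(166, 41, 67)

With 6 swatches and endpoints inclusive, swatch 2 sits at t = (2 − 1)/(6 − 1) = 1/5 ≈ 0.2.
R = 199 + 0.2 × (34 − 199) = 166 → 166
G = 44 + 0.2 × (27 − 44) = 40.6 → 41
B = 65 + 0.2 × (77 − 65) = 67.4 → 67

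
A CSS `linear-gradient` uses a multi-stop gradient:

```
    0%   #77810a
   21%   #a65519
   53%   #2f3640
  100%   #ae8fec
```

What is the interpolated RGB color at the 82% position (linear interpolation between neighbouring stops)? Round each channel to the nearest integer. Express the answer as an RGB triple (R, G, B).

(125, 109, 170)

82% lies between the 53% and 100% stops, so the local fraction is t = (82 − 53)/(100 − 53) = 29/47 ≈ 0.617.
#2f3640 → (47, 54, 64); #ae8fec → (174, 143, 236).
R = 47 + 0.617 × (174 − 47) = 125.359 → 125
G = 54 + 0.617 × (143 − 54) = 108.913 → 109
B = 64 + 0.617 × (236 − 64) = 170.124 → 170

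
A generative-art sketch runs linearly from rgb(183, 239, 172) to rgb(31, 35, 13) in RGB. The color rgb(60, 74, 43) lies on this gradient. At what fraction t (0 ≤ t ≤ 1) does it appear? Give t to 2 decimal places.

Invert the lerp on the G channel (largest span, 204): t = (74 − 239) / (35 − 239) = -165/-204 = 0.80882.
Check on R: (60 − 183)/(31 − 183) = 0.8092 ✓

0.81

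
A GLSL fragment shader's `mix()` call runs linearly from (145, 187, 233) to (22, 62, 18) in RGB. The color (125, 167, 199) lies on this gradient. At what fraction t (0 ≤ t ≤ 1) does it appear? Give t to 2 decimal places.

Invert the lerp on the B channel (largest span, 215): t = (199 − 233) / (18 − 233) = -34/-215 = 0.15814.
Check on R: (125 − 145)/(22 − 145) = 0.1626 ✓

0.16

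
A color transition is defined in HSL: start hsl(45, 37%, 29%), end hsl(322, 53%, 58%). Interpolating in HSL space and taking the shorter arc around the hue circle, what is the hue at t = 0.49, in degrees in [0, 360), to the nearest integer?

4

Hue: 322 − 45 = 277°, but |277| > 180 so the shorter arc goes the other way: Δh = 277 − 360 = -83°.
H = 45 + 0.49 × (-83) = 4.33 → 4°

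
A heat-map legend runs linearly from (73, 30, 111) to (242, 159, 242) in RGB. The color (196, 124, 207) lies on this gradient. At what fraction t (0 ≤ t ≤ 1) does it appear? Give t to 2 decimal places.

0.73

Invert the lerp on the R channel (largest span, 169): t = (196 − 73) / (242 − 73) = 123/169 = 0.72781.
Check on G: (124 − 30)/(159 − 30) = 0.7287 ✓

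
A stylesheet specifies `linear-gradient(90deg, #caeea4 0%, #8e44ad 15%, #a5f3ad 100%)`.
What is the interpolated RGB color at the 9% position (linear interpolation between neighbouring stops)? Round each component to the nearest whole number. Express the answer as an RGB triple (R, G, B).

9% lies between the 0% and 15% stops, so the local fraction is t = (9 − 0)/(15 − 0) = 9/15 ≈ 0.6.
#caeea4 → (202, 238, 164); #8e44ad → (142, 68, 173).
R = 202 + 0.6 × (142 − 202) = 166 → 166
G = 238 + 0.6 × (68 − 238) = 136 → 136
B = 164 + 0.6 × (173 − 164) = 169.4 → 169

(166, 136, 169)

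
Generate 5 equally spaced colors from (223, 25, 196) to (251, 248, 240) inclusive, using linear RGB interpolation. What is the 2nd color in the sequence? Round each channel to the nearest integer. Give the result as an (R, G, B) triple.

(230, 81, 207)

With 5 swatches and endpoints inclusive, swatch 2 sits at t = (2 − 1)/(5 − 1) = 1/4 ≈ 0.25.
R = 223 + 0.25 × (251 − 223) = 230 → 230
G = 25 + 0.25 × (248 − 25) = 80.75 → 81
B = 196 + 0.25 × (240 − 196) = 207 → 207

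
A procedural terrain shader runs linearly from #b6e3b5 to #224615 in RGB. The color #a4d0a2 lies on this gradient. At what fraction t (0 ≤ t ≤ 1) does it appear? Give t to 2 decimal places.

0.12

Invert the lerp on the B channel (largest span, 160): t = (162 − 181) / (21 − 181) = -19/-160 = 0.11875.
Check on R: (164 − 182)/(34 − 182) = 0.1216 ✓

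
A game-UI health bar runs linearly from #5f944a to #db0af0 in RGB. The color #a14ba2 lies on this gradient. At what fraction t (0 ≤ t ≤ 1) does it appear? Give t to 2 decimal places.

0.53

Invert the lerp on the B channel (largest span, 166): t = (162 − 74) / (240 − 74) = 88/166 = 0.53012.
Check on R: (161 − 95)/(219 − 95) = 0.5323 ✓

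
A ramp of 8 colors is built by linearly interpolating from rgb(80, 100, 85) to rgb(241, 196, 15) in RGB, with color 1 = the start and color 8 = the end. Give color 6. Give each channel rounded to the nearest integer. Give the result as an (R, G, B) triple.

(195, 169, 35)

With 8 swatches and endpoints inclusive, swatch 6 sits at t = (6 − 1)/(8 − 1) = 5/7 ≈ 0.7143.
R = 80 + 0.7143 × (241 − 80) = 195.002 → 195
G = 100 + 0.7143 × (196 − 100) = 168.573 → 169
B = 85 + 0.7143 × (15 − 85) = 34.999 → 35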